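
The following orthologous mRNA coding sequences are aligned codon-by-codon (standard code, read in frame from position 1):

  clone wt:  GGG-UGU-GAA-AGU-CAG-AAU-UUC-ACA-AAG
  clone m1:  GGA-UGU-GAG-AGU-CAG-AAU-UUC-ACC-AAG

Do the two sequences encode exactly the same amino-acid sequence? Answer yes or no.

yes

Codon 1: GGG Gly / GGA Gly — synonymous.
Codon 2: UGU Cys / UGU Cys — identical.
Codon 3: GAA Glu / GAG Glu — synonymous.
Codon 4: AGU Ser / AGU Ser — identical.
Codon 5: CAG Gln / CAG Gln — identical.
Codon 6: AAU Asn / AAU Asn — identical.
Codon 7: UUC Phe / UUC Phe — identical.
Codon 8: ACA Thr / ACC Thr — synonymous.
Codon 9: AAG Lys / AAG Lys — identical.
Nonsynonymous differences: 0 → same protein.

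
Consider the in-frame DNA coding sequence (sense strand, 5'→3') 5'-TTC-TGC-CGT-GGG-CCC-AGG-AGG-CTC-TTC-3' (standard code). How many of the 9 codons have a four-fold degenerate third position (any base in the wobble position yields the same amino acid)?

Codon 1 TTC (Phe): third position 2-fold.
Codon 2 TGC (Cys): third position 2-fold.
Codon 3 CGT (Arg): third position 4-fold.
Codon 4 GGG (Gly): third position 4-fold.
Codon 5 CCC (Pro): third position 4-fold.
Codon 6 AGG (Arg): third position 2-fold.
Codon 7 AGG (Arg): third position 2-fold.
Codon 8 CTC (Leu): third position 4-fold.
Codon 9 TTC (Phe): third position 2-fold.
Four-fold degenerate third positions: 4.

4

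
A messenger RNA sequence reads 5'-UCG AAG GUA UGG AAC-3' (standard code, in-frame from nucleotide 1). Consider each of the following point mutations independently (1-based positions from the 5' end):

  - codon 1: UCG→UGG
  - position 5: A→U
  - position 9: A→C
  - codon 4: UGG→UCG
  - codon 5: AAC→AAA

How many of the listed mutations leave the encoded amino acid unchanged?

Codon 1: UCG (Ser) → UGG (Trp) — missense.
Codon 2: AAG (Lys) → AUG (Met) — missense.
Codon 3: GUA (Val) → GUC (Val) — synonymous.
Codon 4: UGG (Trp) → UCG (Ser) — missense.
Codon 5: AAC (Asn) → AAA (Lys) — missense.
Synonymous: 1 of 5.

1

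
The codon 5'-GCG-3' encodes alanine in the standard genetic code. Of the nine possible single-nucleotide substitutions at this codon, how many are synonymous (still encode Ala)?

3

Position 1: none → 0 synonymous.
Position 2: none → 0 synonymous.
Position 3: GCU, GCC, GCA → 3 synonymous.
Total: 0 + 0 + 3 = 3.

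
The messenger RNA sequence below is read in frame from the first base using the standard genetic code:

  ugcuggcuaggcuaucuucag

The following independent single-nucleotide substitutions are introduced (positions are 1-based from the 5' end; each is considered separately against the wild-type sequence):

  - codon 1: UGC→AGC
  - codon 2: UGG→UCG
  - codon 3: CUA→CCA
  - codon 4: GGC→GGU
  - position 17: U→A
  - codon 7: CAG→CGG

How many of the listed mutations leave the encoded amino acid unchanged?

Codon 1: UGC (Cys) → AGC (Ser) — missense.
Codon 2: UGG (Trp) → UCG (Ser) — missense.
Codon 3: CUA (Leu) → CCA (Pro) — missense.
Codon 4: GGC (Gly) → GGU (Gly) — synonymous.
Codon 6: CUU (Leu) → CAU (His) — missense.
Codon 7: CAG (Gln) → CGG (Arg) — missense.
Synonymous: 1 of 6.

1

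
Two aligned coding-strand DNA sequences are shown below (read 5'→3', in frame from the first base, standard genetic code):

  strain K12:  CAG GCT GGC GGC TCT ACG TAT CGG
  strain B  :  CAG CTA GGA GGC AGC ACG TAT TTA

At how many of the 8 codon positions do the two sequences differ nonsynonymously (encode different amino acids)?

Codon 1: CAG Gln / CAG Gln — identical.
Codon 2: GCT Ala / CTA Leu — nonsynonymous.
Codon 3: GGC Gly / GGA Gly — synonymous.
Codon 4: GGC Gly / GGC Gly — identical.
Codon 5: TCT Ser / AGC Ser — synonymous.
Codon 6: ACG Thr / ACG Thr — identical.
Codon 7: TAT Tyr / TAT Tyr — identical.
Codon 8: CGG Arg / TTA Leu — nonsynonymous.
Nonsynonymous differences: 2.

2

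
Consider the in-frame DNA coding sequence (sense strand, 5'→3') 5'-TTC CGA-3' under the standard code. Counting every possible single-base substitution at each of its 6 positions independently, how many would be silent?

Codon 1 (TTC, Phe): 1 synonymous substitution.
Codon 2 (CGA, Arg): 4 synonymous substitutions.
Total: 1 + 4 = 5.

5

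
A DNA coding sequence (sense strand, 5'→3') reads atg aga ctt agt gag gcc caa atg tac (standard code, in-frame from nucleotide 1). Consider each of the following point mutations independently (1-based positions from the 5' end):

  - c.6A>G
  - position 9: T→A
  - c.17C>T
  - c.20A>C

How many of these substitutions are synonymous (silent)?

2

Codon 2: AGA (Arg) → AGG (Arg) — synonymous.
Codon 3: CTT (Leu) → CTA (Leu) — synonymous.
Codon 6: GCC (Ala) → GTC (Val) — missense.
Codon 7: CAA (Gln) → CCA (Pro) — missense.
Synonymous: 2 of 4.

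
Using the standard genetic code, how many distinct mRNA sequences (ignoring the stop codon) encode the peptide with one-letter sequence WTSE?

48

Trp: 1 codon.
Thr: 4 codons.
Ser: 6 codons.
Glu: 2 codons.
1 × 4 × 6 × 2 = 48.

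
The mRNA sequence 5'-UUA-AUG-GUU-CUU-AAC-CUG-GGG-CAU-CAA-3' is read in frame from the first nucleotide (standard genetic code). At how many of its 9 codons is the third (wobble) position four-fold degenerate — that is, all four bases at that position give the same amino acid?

Codon 1 UUA (Leu): third position 2-fold.
Codon 2 AUG (Met): third position 1-fold.
Codon 3 GUU (Val): third position 4-fold.
Codon 4 CUU (Leu): third position 4-fold.
Codon 5 AAC (Asn): third position 2-fold.
Codon 6 CUG (Leu): third position 4-fold.
Codon 7 GGG (Gly): third position 4-fold.
Codon 8 CAU (His): third position 2-fold.
Codon 9 CAA (Gln): third position 2-fold.
Four-fold degenerate third positions: 4.

4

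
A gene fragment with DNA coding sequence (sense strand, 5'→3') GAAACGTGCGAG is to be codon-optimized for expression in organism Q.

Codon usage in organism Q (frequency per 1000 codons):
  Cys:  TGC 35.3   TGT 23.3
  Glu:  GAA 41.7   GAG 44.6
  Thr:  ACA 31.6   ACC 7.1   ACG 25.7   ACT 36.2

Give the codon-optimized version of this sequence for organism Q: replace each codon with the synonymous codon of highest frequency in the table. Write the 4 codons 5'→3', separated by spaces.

Codon 1 (Glu): best is GAG at 44.6.
Codon 2 (Thr): best is ACT at 36.2.
Codon 3 (Cys): best is TGC at 35.3.
Codon 4 (Glu): best is GAG at 44.6.

GAG ACT TGC GAG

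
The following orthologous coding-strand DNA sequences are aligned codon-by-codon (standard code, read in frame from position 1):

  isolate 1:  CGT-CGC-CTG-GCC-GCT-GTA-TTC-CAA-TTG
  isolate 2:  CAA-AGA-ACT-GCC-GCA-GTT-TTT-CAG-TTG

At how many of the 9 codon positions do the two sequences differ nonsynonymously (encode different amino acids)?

2

Codon 1: CGT Arg / CAA Gln — nonsynonymous.
Codon 2: CGC Arg / AGA Arg — synonymous.
Codon 3: CTG Leu / ACT Thr — nonsynonymous.
Codon 4: GCC Ala / GCC Ala — identical.
Codon 5: GCT Ala / GCA Ala — synonymous.
Codon 6: GTA Val / GTT Val — synonymous.
Codon 7: TTC Phe / TTT Phe — synonymous.
Codon 8: CAA Gln / CAG Gln — synonymous.
Codon 9: TTG Leu / TTG Leu — identical.
Nonsynonymous differences: 2.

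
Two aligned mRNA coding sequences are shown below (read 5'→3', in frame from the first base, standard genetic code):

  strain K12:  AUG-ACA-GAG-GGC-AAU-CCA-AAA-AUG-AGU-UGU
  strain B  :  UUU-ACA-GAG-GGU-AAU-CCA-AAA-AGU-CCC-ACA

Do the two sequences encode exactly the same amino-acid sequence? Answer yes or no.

no

Codon 1: AUG Met / UUU Phe — nonsynonymous.
Codon 2: ACA Thr / ACA Thr — identical.
Codon 3: GAG Glu / GAG Glu — identical.
Codon 4: GGC Gly / GGU Gly — synonymous.
Codon 5: AAU Asn / AAU Asn — identical.
Codon 6: CCA Pro / CCA Pro — identical.
Codon 7: AAA Lys / AAA Lys — identical.
Codon 8: AUG Met / AGU Ser — nonsynonymous.
Codon 9: AGU Ser / CCC Pro — nonsynonymous.
Codon 10: UGU Cys / ACA Thr — nonsynonymous.
Nonsynonymous differences: 4 → different protein.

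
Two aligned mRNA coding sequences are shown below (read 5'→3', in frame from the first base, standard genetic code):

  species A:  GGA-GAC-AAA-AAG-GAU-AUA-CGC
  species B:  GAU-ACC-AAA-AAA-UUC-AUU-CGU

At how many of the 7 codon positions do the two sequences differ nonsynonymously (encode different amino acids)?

Codon 1: GGA Gly / GAU Asp — nonsynonymous.
Codon 2: GAC Asp / ACC Thr — nonsynonymous.
Codon 3: AAA Lys / AAA Lys — identical.
Codon 4: AAG Lys / AAA Lys — synonymous.
Codon 5: GAU Asp / UUC Phe — nonsynonymous.
Codon 6: AUA Ile / AUU Ile — synonymous.
Codon 7: CGC Arg / CGU Arg — synonymous.
Nonsynonymous differences: 3.

3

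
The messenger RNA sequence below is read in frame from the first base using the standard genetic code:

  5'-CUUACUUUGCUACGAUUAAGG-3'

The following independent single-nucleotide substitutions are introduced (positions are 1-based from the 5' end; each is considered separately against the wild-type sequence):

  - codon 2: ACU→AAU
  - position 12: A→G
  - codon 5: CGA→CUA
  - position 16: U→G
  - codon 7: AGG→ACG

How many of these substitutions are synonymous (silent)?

Codon 2: ACU (Thr) → AAU (Asn) — missense.
Codon 4: CUA (Leu) → CUG (Leu) — synonymous.
Codon 5: CGA (Arg) → CUA (Leu) — missense.
Codon 6: UUA (Leu) → GUA (Val) — missense.
Codon 7: AGG (Arg) → ACG (Thr) — missense.
Synonymous: 1 of 5.

1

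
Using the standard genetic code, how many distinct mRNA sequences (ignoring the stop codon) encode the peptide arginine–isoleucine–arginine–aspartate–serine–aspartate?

2592

Arg: 6 codons.
Ile: 3 codons.
Arg: 6 codons.
Asp: 2 codons.
Ser: 6 codons.
Asp: 2 codons.
6 × 3 × 6 × 2 × 6 × 2 = 2592.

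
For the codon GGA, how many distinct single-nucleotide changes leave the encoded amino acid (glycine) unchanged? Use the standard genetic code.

3

Position 1: none → 0 synonymous.
Position 2: none → 0 synonymous.
Position 3: GGU, GGC, GGG → 3 synonymous.
Total: 0 + 0 + 3 = 3.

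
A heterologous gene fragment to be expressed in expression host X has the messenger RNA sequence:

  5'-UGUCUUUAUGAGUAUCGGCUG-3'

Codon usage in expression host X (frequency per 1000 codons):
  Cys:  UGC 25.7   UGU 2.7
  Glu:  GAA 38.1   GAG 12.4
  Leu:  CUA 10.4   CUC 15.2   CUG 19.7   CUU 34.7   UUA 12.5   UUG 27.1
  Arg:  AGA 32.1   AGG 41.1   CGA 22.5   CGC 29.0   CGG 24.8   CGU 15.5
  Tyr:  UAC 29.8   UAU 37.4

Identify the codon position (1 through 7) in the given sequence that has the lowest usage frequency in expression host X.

1

Codon 1 UGU (Cys): 2.7 per 1000.
Codon 2 CUU (Leu): 34.7 per 1000.
Codon 3 UAU (Tyr): 37.4 per 1000.
Codon 4 GAG (Glu): 12.4 per 1000.
Codon 5 UAU (Tyr): 37.4 per 1000.
Codon 6 CGG (Arg): 24.8 per 1000.
Codon 7 CUG (Leu): 19.7 per 1000.
Lowest frequency is 2.7 at codon 1.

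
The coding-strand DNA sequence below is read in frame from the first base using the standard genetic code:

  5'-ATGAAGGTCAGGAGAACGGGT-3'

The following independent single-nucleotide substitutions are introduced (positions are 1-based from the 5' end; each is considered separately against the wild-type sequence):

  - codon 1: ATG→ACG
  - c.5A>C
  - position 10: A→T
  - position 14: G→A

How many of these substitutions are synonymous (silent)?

Codon 1: ATG (Met) → ACG (Thr) — missense.
Codon 2: AAG (Lys) → ACG (Thr) — missense.
Codon 4: AGG (Arg) → TGG (Trp) — missense.
Codon 5: AGA (Arg) → AAA (Lys) — missense.
Synonymous: 0 of 4.

0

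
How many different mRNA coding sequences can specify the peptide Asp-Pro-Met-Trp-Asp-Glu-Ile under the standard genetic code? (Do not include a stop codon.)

96

Asp: 2 codons.
Pro: 4 codons.
Met: 1 codon.
Trp: 1 codon.
Asp: 2 codons.
Glu: 2 codons.
Ile: 3 codons.
2 × 4 × 1 × 1 × 2 × 2 × 3 = 96.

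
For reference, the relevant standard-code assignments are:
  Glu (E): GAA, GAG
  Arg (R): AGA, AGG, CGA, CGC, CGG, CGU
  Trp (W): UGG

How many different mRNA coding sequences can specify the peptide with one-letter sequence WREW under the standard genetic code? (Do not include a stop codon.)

12

Trp: 1 codon.
Arg: 6 codons.
Glu: 2 codons.
Trp: 1 codon.
1 × 6 × 2 × 1 = 12.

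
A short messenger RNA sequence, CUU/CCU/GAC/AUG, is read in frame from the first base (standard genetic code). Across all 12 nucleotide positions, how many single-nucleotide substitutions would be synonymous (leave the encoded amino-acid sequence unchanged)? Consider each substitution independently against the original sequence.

Codon 1 (CUU, Leu): 3 synonymous substitutions.
Codon 2 (CCU, Pro): 3 synonymous substitutions.
Codon 3 (GAC, Asp): 1 synonymous substitution.
Codon 4 (AUG, Met): 0 synonymous substitutions.
Total: 3 + 3 + 1 + 0 = 7.

7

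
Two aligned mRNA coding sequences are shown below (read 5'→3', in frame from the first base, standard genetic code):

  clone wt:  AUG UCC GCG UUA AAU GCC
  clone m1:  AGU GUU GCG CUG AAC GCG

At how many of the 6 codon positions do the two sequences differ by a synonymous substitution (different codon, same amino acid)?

3

Codon 1: AUG Met / AGU Ser — nonsynonymous.
Codon 2: UCC Ser / GUU Val — nonsynonymous.
Codon 3: GCG Ala / GCG Ala — identical.
Codon 4: UUA Leu / CUG Leu — synonymous.
Codon 5: AAU Asn / AAC Asn — synonymous.
Codon 6: GCC Ala / GCG Ala — synonymous.
Synonymous differences: 3.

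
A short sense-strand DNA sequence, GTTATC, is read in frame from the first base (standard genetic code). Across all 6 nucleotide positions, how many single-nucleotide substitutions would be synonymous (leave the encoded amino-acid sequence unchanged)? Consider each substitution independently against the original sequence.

5

Codon 1 (GTT, Val): 3 synonymous substitutions.
Codon 2 (ATC, Ile): 2 synonymous substitutions.
Total: 3 + 2 = 5.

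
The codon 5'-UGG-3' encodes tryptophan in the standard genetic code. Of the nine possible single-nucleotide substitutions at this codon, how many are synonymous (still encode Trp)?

Position 1: none → 0 synonymous.
Position 2: none → 0 synonymous.
Position 3: none → 0 synonymous.
Total: 0 + 0 + 0 = 0.

0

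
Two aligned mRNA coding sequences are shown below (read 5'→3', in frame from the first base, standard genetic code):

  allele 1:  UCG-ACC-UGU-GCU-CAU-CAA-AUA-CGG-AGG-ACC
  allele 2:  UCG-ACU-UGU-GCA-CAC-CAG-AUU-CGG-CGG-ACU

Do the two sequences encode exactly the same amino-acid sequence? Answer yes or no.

yes

Codon 1: UCG Ser / UCG Ser — identical.
Codon 2: ACC Thr / ACU Thr — synonymous.
Codon 3: UGU Cys / UGU Cys — identical.
Codon 4: GCU Ala / GCA Ala — synonymous.
Codon 5: CAU His / CAC His — synonymous.
Codon 6: CAA Gln / CAG Gln — synonymous.
Codon 7: AUA Ile / AUU Ile — synonymous.
Codon 8: CGG Arg / CGG Arg — identical.
Codon 9: AGG Arg / CGG Arg — synonymous.
Codon 10: ACC Thr / ACU Thr — synonymous.
Nonsynonymous differences: 0 → same protein.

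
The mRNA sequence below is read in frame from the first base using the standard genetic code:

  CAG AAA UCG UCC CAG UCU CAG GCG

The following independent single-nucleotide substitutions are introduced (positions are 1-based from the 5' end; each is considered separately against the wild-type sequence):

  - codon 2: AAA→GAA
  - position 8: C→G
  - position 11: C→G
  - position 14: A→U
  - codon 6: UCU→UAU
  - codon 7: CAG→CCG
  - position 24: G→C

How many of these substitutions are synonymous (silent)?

Codon 2: AAA (Lys) → GAA (Glu) — missense.
Codon 3: UCG (Ser) → UGG (Trp) — missense.
Codon 4: UCC (Ser) → UGC (Cys) — missense.
Codon 5: CAG (Gln) → CUG (Leu) — missense.
Codon 6: UCU (Ser) → UAU (Tyr) — missense.
Codon 7: CAG (Gln) → CCG (Pro) — missense.
Codon 8: GCG (Ala) → GCC (Ala) — synonymous.
Synonymous: 1 of 7.

1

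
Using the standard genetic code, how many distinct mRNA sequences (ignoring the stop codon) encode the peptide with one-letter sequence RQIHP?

288

Arg: 6 codons.
Gln: 2 codons.
Ile: 3 codons.
His: 2 codons.
Pro: 4 codons.
6 × 2 × 3 × 2 × 4 = 288.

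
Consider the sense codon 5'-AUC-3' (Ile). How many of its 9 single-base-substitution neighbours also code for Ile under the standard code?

Position 1: none → 0 synonymous.
Position 2: none → 0 synonymous.
Position 3: AUU, AUA → 2 synonymous.
Total: 0 + 0 + 2 = 2.

2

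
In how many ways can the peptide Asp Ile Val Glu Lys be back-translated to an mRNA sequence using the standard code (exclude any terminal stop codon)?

96

Asp: 2 codons.
Ile: 3 codons.
Val: 4 codons.
Glu: 2 codons.
Lys: 2 codons.
2 × 3 × 4 × 2 × 2 = 96.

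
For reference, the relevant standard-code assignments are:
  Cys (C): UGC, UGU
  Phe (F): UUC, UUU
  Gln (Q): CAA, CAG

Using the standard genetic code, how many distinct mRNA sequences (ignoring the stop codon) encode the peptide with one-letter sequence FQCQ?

Phe: 2 codons.
Gln: 2 codons.
Cys: 2 codons.
Gln: 2 codons.
2 × 2 × 2 × 2 = 16.

16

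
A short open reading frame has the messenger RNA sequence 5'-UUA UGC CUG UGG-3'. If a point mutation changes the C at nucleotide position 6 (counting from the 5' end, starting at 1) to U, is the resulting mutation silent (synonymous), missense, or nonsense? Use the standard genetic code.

silent

Position 6 falls in codon 2: UGC → Cys.
After the substitution the codon is UGU → Cys.
Both encode Cys, so the change is synonymous.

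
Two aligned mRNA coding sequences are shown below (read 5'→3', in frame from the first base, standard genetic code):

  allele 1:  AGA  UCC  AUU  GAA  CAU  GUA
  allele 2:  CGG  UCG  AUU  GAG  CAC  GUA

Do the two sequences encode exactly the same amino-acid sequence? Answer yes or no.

Codon 1: AGA Arg / CGG Arg — synonymous.
Codon 2: UCC Ser / UCG Ser — synonymous.
Codon 3: AUU Ile / AUU Ile — identical.
Codon 4: GAA Glu / GAG Glu — synonymous.
Codon 5: CAU His / CAC His — synonymous.
Codon 6: GUA Val / GUA Val — identical.
Nonsynonymous differences: 0 → same protein.

yes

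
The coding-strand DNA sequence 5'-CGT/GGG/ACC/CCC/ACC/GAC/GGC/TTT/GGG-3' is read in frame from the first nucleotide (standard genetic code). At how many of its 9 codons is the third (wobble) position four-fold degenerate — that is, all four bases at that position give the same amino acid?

7

Codon 1 CGT (Arg): third position 4-fold.
Codon 2 GGG (Gly): third position 4-fold.
Codon 3 ACC (Thr): third position 4-fold.
Codon 4 CCC (Pro): third position 4-fold.
Codon 5 ACC (Thr): third position 4-fold.
Codon 6 GAC (Asp): third position 2-fold.
Codon 7 GGC (Gly): third position 4-fold.
Codon 8 TTT (Phe): third position 2-fold.
Codon 9 GGG (Gly): third position 4-fold.
Four-fold degenerate third positions: 7.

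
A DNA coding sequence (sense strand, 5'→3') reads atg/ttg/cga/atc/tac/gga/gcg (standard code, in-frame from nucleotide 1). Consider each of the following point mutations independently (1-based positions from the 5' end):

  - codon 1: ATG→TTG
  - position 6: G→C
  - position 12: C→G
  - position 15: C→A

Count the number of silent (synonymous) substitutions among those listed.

0

Codon 1: ATG (Met) → TTG (Leu) — missense.
Codon 2: TTG (Leu) → TTC (Phe) — missense.
Codon 4: ATC (Ile) → ATG (Met) — missense.
Codon 5: TAC (Tyr) → TAA (Stop) — nonsense.
Synonymous: 0 of 4.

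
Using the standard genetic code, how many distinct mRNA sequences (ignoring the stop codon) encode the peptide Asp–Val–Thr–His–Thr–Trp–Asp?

Asp: 2 codons.
Val: 4 codons.
Thr: 4 codons.
His: 2 codons.
Thr: 4 codons.
Trp: 1 codon.
Asp: 2 codons.
2 × 4 × 4 × 2 × 4 × 1 × 2 = 512.

512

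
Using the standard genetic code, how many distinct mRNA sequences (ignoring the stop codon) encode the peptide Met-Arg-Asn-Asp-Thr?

96

Met: 1 codon.
Arg: 6 codons.
Asn: 2 codons.
Asp: 2 codons.
Thr: 4 codons.
1 × 6 × 2 × 2 × 4 = 96.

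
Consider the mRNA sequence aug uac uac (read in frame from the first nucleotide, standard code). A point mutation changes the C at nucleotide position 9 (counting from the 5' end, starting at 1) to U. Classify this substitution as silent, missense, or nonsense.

silent

Position 9 falls in codon 3: UAC → Tyr.
After the substitution the codon is UAU → Tyr.
Both encode Tyr, so the change is synonymous.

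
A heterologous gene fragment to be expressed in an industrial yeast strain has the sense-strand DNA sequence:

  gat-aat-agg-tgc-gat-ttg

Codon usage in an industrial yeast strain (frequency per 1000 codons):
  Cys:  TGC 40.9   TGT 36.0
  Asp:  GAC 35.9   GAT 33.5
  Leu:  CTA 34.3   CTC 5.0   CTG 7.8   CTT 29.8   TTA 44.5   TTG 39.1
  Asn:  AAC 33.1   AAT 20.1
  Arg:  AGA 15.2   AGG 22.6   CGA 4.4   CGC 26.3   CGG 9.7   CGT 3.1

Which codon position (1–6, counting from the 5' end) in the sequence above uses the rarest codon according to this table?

Codon 1 GAT (Asp): 33.5 per 1000.
Codon 2 AAT (Asn): 20.1 per 1000.
Codon 3 AGG (Arg): 22.6 per 1000.
Codon 4 TGC (Cys): 40.9 per 1000.
Codon 5 GAT (Asp): 33.5 per 1000.
Codon 6 TTG (Leu): 39.1 per 1000.
Lowest frequency is 20.1 at codon 2.

2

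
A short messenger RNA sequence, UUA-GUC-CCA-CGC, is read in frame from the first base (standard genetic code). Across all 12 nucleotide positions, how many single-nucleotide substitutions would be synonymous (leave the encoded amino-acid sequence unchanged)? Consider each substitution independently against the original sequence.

Codon 1 (UUA, Leu): 2 synonymous substitutions.
Codon 2 (GUC, Val): 3 synonymous substitutions.
Codon 3 (CCA, Pro): 3 synonymous substitutions.
Codon 4 (CGC, Arg): 3 synonymous substitutions.
Total: 2 + 3 + 3 + 3 = 11.

11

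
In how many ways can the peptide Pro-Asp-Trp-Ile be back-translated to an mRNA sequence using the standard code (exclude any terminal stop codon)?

24

Pro: 4 codons.
Asp: 2 codons.
Trp: 1 codon.
Ile: 3 codons.
4 × 2 × 1 × 3 = 24.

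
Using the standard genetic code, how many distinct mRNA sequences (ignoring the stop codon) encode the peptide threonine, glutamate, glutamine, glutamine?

32

Thr: 4 codons.
Glu: 2 codons.
Gln: 2 codons.
Gln: 2 codons.
4 × 2 × 2 × 2 = 32.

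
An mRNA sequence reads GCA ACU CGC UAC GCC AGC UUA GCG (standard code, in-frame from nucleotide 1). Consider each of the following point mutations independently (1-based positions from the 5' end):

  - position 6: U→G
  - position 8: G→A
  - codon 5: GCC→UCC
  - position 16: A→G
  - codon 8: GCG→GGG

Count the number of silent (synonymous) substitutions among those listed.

1

Codon 2: ACU (Thr) → ACG (Thr) — synonymous.
Codon 3: CGC (Arg) → CAC (His) — missense.
Codon 5: GCC (Ala) → UCC (Ser) — missense.
Codon 6: AGC (Ser) → GGC (Gly) — missense.
Codon 8: GCG (Ala) → GGG (Gly) — missense.
Synonymous: 1 of 5.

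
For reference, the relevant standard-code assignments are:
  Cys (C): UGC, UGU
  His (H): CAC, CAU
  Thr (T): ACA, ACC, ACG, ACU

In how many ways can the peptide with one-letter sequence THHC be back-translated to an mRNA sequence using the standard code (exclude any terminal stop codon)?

Thr: 4 codons.
His: 2 codons.
His: 2 codons.
Cys: 2 codons.
4 × 2 × 2 × 2 = 32.

32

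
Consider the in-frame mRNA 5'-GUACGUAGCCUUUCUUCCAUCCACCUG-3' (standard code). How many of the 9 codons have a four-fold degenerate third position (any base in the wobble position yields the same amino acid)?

6

Codon 1 GUA (Val): third position 4-fold.
Codon 2 CGU (Arg): third position 4-fold.
Codon 3 AGC (Ser): third position 2-fold.
Codon 4 CUU (Leu): third position 4-fold.
Codon 5 UCU (Ser): third position 4-fold.
Codon 6 UCC (Ser): third position 4-fold.
Codon 7 AUC (Ile): third position 3-fold.
Codon 8 CAC (His): third position 2-fold.
Codon 9 CUG (Leu): third position 4-fold.
Four-fold degenerate third positions: 6.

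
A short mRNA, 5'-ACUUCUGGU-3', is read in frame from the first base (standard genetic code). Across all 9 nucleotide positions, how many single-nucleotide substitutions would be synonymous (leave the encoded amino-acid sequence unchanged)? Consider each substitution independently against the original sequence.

9

Codon 1 (ACU, Thr): 3 synonymous substitutions.
Codon 2 (UCU, Ser): 3 synonymous substitutions.
Codon 3 (GGU, Gly): 3 synonymous substitutions.
Total: 3 + 3 + 3 = 9.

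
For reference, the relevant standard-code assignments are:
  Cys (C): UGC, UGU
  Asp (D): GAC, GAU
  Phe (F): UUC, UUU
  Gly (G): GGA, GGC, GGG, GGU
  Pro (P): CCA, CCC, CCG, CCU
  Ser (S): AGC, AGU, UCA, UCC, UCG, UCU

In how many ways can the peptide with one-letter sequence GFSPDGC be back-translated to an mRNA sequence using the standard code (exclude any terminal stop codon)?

Gly: 4 codons.
Phe: 2 codons.
Ser: 6 codons.
Pro: 4 codons.
Asp: 2 codons.
Gly: 4 codons.
Cys: 2 codons.
4 × 2 × 6 × 4 × 2 × 4 × 2 = 3072.

3072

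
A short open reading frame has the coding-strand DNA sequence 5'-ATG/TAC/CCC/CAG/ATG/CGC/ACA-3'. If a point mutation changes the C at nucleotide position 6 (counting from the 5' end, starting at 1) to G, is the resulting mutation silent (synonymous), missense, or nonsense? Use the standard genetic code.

nonsense

Position 6 falls in codon 2: TAC → Tyr.
After the substitution the codon is TAG → Stop.
The new codon is a stop codon, so this is a nonsense mutation.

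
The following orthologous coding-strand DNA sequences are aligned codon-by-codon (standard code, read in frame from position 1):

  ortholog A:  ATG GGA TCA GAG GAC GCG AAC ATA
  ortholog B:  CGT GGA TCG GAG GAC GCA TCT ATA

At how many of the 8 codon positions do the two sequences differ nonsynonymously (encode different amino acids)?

2

Codon 1: ATG Met / CGT Arg — nonsynonymous.
Codon 2: GGA Gly / GGA Gly — identical.
Codon 3: TCA Ser / TCG Ser — synonymous.
Codon 4: GAG Glu / GAG Glu — identical.
Codon 5: GAC Asp / GAC Asp — identical.
Codon 6: GCG Ala / GCA Ala — synonymous.
Codon 7: AAC Asn / TCT Ser — nonsynonymous.
Codon 8: ATA Ile / ATA Ile — identical.
Nonsynonymous differences: 2.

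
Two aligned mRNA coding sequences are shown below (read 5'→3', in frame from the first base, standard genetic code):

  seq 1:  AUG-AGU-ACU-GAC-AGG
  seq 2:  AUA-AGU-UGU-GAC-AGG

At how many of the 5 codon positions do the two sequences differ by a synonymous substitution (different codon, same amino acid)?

0

Codon 1: AUG Met / AUA Ile — nonsynonymous.
Codon 2: AGU Ser / AGU Ser — identical.
Codon 3: ACU Thr / UGU Cys — nonsynonymous.
Codon 4: GAC Asp / GAC Asp — identical.
Codon 5: AGG Arg / AGG Arg — identical.
Synonymous differences: 0.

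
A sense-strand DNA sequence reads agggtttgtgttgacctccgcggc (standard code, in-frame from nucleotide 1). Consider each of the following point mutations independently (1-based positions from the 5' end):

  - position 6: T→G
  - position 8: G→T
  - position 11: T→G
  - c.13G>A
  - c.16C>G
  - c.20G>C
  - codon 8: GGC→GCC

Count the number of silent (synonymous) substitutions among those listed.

Codon 2: GTT (Val) → GTG (Val) — synonymous.
Codon 3: TGT (Cys) → TTT (Phe) — missense.
Codon 4: GTT (Val) → GGT (Gly) — missense.
Codon 5: GAC (Asp) → AAC (Asn) — missense.
Codon 6: CTC (Leu) → GTC (Val) — missense.
Codon 7: CGC (Arg) → CCC (Pro) — missense.
Codon 8: GGC (Gly) → GCC (Ala) — missense.
Synonymous: 1 of 7.

1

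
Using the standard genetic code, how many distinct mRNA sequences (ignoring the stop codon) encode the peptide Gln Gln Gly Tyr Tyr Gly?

256

Gln: 2 codons.
Gln: 2 codons.
Gly: 4 codons.
Tyr: 2 codons.
Tyr: 2 codons.
Gly: 4 codons.
2 × 2 × 4 × 2 × 2 × 4 = 256.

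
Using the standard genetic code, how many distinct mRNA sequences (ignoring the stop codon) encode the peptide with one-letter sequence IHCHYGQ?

Ile: 3 codons.
His: 2 codons.
Cys: 2 codons.
His: 2 codons.
Tyr: 2 codons.
Gly: 4 codons.
Gln: 2 codons.
3 × 2 × 2 × 2 × 2 × 4 × 2 = 384.

384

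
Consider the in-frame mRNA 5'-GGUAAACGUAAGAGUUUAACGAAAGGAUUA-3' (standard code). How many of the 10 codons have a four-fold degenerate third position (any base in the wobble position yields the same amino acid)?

4

Codon 1 GGU (Gly): third position 4-fold.
Codon 2 AAA (Lys): third position 2-fold.
Codon 3 CGU (Arg): third position 4-fold.
Codon 4 AAG (Lys): third position 2-fold.
Codon 5 AGU (Ser): third position 2-fold.
Codon 6 UUA (Leu): third position 2-fold.
Codon 7 ACG (Thr): third position 4-fold.
Codon 8 AAA (Lys): third position 2-fold.
Codon 9 GGA (Gly): third position 4-fold.
Codon 10 UUA (Leu): third position 2-fold.
Four-fold degenerate third positions: 4.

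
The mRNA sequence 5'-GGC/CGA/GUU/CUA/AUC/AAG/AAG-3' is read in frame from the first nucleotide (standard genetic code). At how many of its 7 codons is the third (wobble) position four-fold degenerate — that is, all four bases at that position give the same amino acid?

Codon 1 GGC (Gly): third position 4-fold.
Codon 2 CGA (Arg): third position 4-fold.
Codon 3 GUU (Val): third position 4-fold.
Codon 4 CUA (Leu): third position 4-fold.
Codon 5 AUC (Ile): third position 3-fold.
Codon 6 AAG (Lys): third position 2-fold.
Codon 7 AAG (Lys): third position 2-fold.
Four-fold degenerate third positions: 4.

4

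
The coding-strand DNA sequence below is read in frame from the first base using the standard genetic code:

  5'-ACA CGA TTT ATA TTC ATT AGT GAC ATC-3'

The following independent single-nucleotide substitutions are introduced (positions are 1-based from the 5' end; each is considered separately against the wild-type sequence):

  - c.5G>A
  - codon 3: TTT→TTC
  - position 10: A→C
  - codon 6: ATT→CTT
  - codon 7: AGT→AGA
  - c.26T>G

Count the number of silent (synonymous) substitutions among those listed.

Codon 2: CGA (Arg) → CAA (Gln) — missense.
Codon 3: TTT (Phe) → TTC (Phe) — synonymous.
Codon 4: ATA (Ile) → CTA (Leu) — missense.
Codon 6: ATT (Ile) → CTT (Leu) — missense.
Codon 7: AGT (Ser) → AGA (Arg) — missense.
Codon 9: ATC (Ile) → AGC (Ser) — missense.
Synonymous: 1 of 6.

1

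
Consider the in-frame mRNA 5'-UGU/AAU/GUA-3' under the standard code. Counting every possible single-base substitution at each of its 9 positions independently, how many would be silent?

5

Codon 1 (UGU, Cys): 1 synonymous substitution.
Codon 2 (AAU, Asn): 1 synonymous substitution.
Codon 3 (GUA, Val): 3 synonymous substitutions.
Total: 1 + 1 + 3 = 5.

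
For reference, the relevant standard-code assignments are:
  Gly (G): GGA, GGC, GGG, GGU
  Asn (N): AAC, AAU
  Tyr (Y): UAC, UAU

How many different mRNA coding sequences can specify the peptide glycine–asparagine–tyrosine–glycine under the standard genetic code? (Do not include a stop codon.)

Gly: 4 codons.
Asn: 2 codons.
Tyr: 2 codons.
Gly: 4 codons.
4 × 2 × 2 × 4 = 64.

64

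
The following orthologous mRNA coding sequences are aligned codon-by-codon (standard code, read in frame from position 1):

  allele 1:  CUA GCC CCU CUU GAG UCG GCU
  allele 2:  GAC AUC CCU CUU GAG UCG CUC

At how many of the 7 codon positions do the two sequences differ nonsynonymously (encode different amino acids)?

3

Codon 1: CUA Leu / GAC Asp — nonsynonymous.
Codon 2: GCC Ala / AUC Ile — nonsynonymous.
Codon 3: CCU Pro / CCU Pro — identical.
Codon 4: CUU Leu / CUU Leu — identical.
Codon 5: GAG Glu / GAG Glu — identical.
Codon 6: UCG Ser / UCG Ser — identical.
Codon 7: GCU Ala / CUC Leu — nonsynonymous.
Nonsynonymous differences: 3.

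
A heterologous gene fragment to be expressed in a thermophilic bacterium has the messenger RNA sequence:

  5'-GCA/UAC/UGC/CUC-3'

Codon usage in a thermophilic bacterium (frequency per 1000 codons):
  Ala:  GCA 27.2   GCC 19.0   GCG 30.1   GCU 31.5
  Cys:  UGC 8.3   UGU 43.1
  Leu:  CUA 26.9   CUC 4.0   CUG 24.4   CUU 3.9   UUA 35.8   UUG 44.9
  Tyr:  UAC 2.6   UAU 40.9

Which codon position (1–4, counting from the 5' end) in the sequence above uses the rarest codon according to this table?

Codon 1 GCA (Ala): 27.2 per 1000.
Codon 2 UAC (Tyr): 2.6 per 1000.
Codon 3 UGC (Cys): 8.3 per 1000.
Codon 4 CUC (Leu): 4.0 per 1000.
Lowest frequency is 2.6 at codon 2.

2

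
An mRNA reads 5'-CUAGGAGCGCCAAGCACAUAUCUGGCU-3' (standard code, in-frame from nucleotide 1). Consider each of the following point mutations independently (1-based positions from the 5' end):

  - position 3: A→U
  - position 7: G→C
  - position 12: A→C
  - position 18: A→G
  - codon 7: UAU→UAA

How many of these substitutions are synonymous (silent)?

Codon 1: CUA (Leu) → CUU (Leu) — synonymous.
Codon 3: GCG (Ala) → CCG (Pro) — missense.
Codon 4: CCA (Pro) → CCC (Pro) — synonymous.
Codon 6: ACA (Thr) → ACG (Thr) — synonymous.
Codon 7: UAU (Tyr) → UAA (Stop) — nonsense.
Synonymous: 3 of 5.

3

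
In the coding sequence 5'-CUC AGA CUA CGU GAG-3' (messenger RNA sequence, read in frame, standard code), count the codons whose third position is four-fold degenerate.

3

Codon 1 CUC (Leu): third position 4-fold.
Codon 2 AGA (Arg): third position 2-fold.
Codon 3 CUA (Leu): third position 4-fold.
Codon 4 CGU (Arg): third position 4-fold.
Codon 5 GAG (Glu): third position 2-fold.
Four-fold degenerate third positions: 3.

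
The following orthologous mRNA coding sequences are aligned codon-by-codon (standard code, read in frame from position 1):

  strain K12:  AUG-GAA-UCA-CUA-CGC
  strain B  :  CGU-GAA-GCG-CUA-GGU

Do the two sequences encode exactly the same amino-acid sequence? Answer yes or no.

Codon 1: AUG Met / CGU Arg — nonsynonymous.
Codon 2: GAA Glu / GAA Glu — identical.
Codon 3: UCA Ser / GCG Ala — nonsynonymous.
Codon 4: CUA Leu / CUA Leu — identical.
Codon 5: CGC Arg / GGU Gly — nonsynonymous.
Nonsynonymous differences: 3 → different protein.

no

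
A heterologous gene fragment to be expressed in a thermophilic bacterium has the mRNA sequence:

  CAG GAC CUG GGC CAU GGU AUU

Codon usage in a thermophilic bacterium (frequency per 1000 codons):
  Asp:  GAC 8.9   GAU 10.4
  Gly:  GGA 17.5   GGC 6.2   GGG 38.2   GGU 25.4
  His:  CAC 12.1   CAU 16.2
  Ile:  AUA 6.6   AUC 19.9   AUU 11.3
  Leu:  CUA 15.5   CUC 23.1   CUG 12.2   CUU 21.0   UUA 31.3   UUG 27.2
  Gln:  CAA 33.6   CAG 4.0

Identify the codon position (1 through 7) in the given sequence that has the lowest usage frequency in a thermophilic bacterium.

1

Codon 1 CAG (Gln): 4.0 per 1000.
Codon 2 GAC (Asp): 8.9 per 1000.
Codon 3 CUG (Leu): 12.2 per 1000.
Codon 4 GGC (Gly): 6.2 per 1000.
Codon 5 CAU (His): 16.2 per 1000.
Codon 6 GGU (Gly): 25.4 per 1000.
Codon 7 AUU (Ile): 11.3 per 1000.
Lowest frequency is 4.0 at codon 1.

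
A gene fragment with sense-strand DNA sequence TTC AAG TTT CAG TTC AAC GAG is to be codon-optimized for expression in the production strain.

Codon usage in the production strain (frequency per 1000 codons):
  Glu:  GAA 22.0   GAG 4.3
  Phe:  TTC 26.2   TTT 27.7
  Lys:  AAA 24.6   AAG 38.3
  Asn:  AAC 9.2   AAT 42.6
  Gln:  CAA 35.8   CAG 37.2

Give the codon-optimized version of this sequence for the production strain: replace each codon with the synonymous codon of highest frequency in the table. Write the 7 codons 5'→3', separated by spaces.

Codon 1 (Phe): best is TTT at 27.7.
Codon 2 (Lys): best is AAG at 38.3.
Codon 3 (Phe): best is TTT at 27.7.
Codon 4 (Gln): best is CAG at 37.2.
Codon 5 (Phe): best is TTT at 27.7.
Codon 6 (Asn): best is AAT at 42.6.
Codon 7 (Glu): best is GAA at 22.0.

TTT AAG TTT CAG TTT AAT GAA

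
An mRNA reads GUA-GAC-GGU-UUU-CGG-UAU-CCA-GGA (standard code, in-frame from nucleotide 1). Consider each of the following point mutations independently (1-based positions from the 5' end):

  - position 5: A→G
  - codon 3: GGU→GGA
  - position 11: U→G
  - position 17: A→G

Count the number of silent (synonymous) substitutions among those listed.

1

Codon 2: GAC (Asp) → GGC (Gly) — missense.
Codon 3: GGU (Gly) → GGA (Gly) — synonymous.
Codon 4: UUU (Phe) → UGU (Cys) — missense.
Codon 6: UAU (Tyr) → UGU (Cys) — missense.
Synonymous: 1 of 4.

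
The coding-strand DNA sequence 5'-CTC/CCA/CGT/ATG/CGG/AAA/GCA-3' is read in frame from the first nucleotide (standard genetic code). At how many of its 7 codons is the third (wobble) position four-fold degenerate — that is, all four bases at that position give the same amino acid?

5

Codon 1 CTC (Leu): third position 4-fold.
Codon 2 CCA (Pro): third position 4-fold.
Codon 3 CGT (Arg): third position 4-fold.
Codon 4 ATG (Met): third position 1-fold.
Codon 5 CGG (Arg): third position 4-fold.
Codon 6 AAA (Lys): third position 2-fold.
Codon 7 GCA (Ala): third position 4-fold.
Four-fold degenerate third positions: 5.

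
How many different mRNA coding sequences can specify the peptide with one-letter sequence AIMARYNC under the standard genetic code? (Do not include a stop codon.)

Ala: 4 codons.
Ile: 3 codons.
Met: 1 codon.
Ala: 4 codons.
Arg: 6 codons.
Tyr: 2 codons.
Asn: 2 codons.
Cys: 2 codons.
4 × 3 × 1 × 4 × 6 × 2 × 2 × 2 = 2304.

2304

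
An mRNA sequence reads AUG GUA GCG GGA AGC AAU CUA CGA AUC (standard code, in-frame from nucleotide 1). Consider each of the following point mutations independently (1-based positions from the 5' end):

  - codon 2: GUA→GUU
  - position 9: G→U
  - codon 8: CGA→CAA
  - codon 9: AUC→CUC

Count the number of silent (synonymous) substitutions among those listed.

Codon 2: GUA (Val) → GUU (Val) — synonymous.
Codon 3: GCG (Ala) → GCU (Ala) — synonymous.
Codon 8: CGA (Arg) → CAA (Gln) — missense.
Codon 9: AUC (Ile) → CUC (Leu) — missense.
Synonymous: 2 of 4.

2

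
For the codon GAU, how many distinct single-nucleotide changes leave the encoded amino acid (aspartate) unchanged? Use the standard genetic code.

Position 1: none → 0 synonymous.
Position 2: none → 0 synonymous.
Position 3: GAC → 1 synonymous.
Total: 0 + 0 + 1 = 1.

1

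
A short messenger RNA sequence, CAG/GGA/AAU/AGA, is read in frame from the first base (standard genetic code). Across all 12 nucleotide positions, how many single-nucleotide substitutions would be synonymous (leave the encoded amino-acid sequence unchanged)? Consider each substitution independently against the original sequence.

Codon 1 (CAG, Gln): 1 synonymous substitution.
Codon 2 (GGA, Gly): 3 synonymous substitutions.
Codon 3 (AAU, Asn): 1 synonymous substitution.
Codon 4 (AGA, Arg): 2 synonymous substitutions.
Total: 1 + 3 + 1 + 2 = 7.

7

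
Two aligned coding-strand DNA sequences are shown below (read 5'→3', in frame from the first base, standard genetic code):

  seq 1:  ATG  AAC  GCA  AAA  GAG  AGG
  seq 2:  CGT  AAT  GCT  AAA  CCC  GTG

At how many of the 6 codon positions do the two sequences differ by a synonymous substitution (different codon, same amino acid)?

Codon 1: ATG Met / CGT Arg — nonsynonymous.
Codon 2: AAC Asn / AAT Asn — synonymous.
Codon 3: GCA Ala / GCT Ala — synonymous.
Codon 4: AAA Lys / AAA Lys — identical.
Codon 5: GAG Glu / CCC Pro — nonsynonymous.
Codon 6: AGG Arg / GTG Val — nonsynonymous.
Synonymous differences: 2.

2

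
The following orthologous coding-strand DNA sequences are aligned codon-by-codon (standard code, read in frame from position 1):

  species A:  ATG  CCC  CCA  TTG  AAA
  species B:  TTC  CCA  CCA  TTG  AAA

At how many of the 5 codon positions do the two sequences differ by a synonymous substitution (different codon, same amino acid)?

Codon 1: ATG Met / TTC Phe — nonsynonymous.
Codon 2: CCC Pro / CCA Pro — synonymous.
Codon 3: CCA Pro / CCA Pro — identical.
Codon 4: TTG Leu / TTG Leu — identical.
Codon 5: AAA Lys / AAA Lys — identical.
Synonymous differences: 1.

1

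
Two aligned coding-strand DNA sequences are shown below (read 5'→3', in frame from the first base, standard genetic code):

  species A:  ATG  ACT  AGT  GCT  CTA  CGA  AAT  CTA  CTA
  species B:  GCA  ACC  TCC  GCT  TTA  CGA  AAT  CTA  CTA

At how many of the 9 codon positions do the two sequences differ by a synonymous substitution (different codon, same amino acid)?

Codon 1: ATG Met / GCA Ala — nonsynonymous.
Codon 2: ACT Thr / ACC Thr — synonymous.
Codon 3: AGT Ser / TCC Ser — synonymous.
Codon 4: GCT Ala / GCT Ala — identical.
Codon 5: CTA Leu / TTA Leu — synonymous.
Codon 6: CGA Arg / CGA Arg — identical.
Codon 7: AAT Asn / AAT Asn — identical.
Codon 8: CTA Leu / CTA Leu — identical.
Codon 9: CTA Leu / CTA Leu — identical.
Synonymous differences: 3.

3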